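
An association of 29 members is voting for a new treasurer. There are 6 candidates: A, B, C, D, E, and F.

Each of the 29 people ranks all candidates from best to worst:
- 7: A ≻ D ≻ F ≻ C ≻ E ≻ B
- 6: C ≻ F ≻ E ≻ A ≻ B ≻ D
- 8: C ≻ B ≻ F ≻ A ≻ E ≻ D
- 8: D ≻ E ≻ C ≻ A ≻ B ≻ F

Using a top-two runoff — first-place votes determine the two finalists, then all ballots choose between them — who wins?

D

Round 1 first-place votes: A 7, B 0, C 14, D 8, E 0, F 0. C and D advance.
Runoff: C is ranked above D on 14 ballots, D above C on 15.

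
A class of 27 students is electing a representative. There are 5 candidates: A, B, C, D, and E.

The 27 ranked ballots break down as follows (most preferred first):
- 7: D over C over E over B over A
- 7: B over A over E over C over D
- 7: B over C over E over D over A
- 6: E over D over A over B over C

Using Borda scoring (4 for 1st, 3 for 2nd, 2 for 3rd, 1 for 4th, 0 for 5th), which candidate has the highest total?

A: 7×0 + 7×3 + 7×0 + 6×2 = 33
B: 7×1 + 7×4 + 7×4 + 6×1 = 69
C: 7×3 + 7×1 + 7×3 + 6×0 = 49
D: 7×4 + 7×0 + 7×1 + 6×3 = 53
E: 7×2 + 7×2 + 7×2 + 6×4 = 66

B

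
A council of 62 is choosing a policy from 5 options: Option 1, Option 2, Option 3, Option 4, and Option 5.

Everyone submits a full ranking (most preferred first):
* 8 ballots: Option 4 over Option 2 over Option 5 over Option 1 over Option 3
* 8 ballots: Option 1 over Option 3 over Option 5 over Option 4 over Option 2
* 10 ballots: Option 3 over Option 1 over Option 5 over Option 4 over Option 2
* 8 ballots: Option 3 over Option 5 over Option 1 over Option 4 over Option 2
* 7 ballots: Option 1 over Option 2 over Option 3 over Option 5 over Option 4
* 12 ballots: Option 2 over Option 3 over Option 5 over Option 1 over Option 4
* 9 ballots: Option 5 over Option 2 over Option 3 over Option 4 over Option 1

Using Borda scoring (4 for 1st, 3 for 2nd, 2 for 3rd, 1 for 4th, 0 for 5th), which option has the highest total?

Option 3

Option 1: 8×1 + 8×4 + 10×3 + 8×2 + 7×4 + 12×1 + 9×0 = 126
Option 2: 8×3 + 8×0 + 10×0 + 8×0 + 7×3 + 12×4 + 9×3 = 120
Option 3: 8×0 + 8×3 + 10×4 + 8×4 + 7×2 + 12×3 + 9×2 = 164
Option 4: 8×4 + 8×1 + 10×1 + 8×1 + 7×0 + 12×0 + 9×1 = 67
Option 5: 8×2 + 8×2 + 10×2 + 8×3 + 7×1 + 12×2 + 9×4 = 143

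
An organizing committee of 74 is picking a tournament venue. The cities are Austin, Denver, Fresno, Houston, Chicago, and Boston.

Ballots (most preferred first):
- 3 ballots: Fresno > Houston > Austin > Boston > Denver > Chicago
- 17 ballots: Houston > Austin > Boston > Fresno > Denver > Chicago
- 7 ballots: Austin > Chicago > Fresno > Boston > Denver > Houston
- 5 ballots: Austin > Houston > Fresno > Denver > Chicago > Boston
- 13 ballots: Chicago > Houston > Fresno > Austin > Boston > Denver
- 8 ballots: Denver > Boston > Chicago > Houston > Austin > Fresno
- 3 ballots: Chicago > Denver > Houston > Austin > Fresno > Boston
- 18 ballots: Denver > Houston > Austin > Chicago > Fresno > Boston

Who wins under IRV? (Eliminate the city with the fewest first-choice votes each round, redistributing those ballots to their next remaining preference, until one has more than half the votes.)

Round 1: Austin 12, Denver 26, Fresno 3, Houston 17, Chicago 16, Boston 0. Boston eliminated.
Round 2: Austin 12, Denver 26, Fresno 3, Houston 17, Chicago 16. Fresno eliminated.
Round 3: Austin 12, Denver 26, Houston 20, Chicago 16. Austin eliminated.
Round 4: Denver 26, Houston 25, Chicago 23. Chicago eliminated.
Round 5: Denver 36, Houston 38. Houston has a majority (≥38).

Houston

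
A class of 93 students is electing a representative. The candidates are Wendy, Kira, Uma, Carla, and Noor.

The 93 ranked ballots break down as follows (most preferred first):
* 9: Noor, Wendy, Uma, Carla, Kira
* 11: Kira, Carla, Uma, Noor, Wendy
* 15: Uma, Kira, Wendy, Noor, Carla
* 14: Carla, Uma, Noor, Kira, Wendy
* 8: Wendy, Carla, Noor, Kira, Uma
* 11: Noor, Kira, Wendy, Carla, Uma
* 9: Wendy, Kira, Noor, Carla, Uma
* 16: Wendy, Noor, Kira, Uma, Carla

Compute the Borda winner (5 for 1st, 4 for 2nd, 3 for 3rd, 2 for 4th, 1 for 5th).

Noor

Wendy: 9×4 + 11×1 + 15×3 + 14×1 + 8×5 + 11×3 + 9×5 + 16×5 = 304
Kira: 9×1 + 11×5 + 15×4 + 14×2 + 8×2 + 11×4 + 9×4 + 16×3 = 296
Uma: 9×3 + 11×3 + 15×5 + 14×4 + 8×1 + 11×1 + 9×1 + 16×2 = 251
Carla: 9×2 + 11×4 + 15×1 + 14×5 + 8×4 + 11×2 + 9×2 + 16×1 = 235
Noor: 9×5 + 11×2 + 15×2 + 14×3 + 8×3 + 11×5 + 9×3 + 16×4 = 309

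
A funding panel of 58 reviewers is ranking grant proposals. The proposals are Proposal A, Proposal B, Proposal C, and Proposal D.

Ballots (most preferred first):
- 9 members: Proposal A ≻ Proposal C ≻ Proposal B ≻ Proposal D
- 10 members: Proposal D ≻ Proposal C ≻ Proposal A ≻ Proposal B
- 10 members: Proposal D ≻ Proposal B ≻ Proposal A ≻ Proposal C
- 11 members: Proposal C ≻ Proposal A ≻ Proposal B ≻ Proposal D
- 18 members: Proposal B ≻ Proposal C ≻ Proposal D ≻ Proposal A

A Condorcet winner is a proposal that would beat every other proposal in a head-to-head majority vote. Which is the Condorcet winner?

Proposal C vs Proposal A: 39–19
Proposal C vs Proposal B: 30–28
Proposal C vs Proposal D: 38–20
Proposal C beats every other proposal.

Proposal C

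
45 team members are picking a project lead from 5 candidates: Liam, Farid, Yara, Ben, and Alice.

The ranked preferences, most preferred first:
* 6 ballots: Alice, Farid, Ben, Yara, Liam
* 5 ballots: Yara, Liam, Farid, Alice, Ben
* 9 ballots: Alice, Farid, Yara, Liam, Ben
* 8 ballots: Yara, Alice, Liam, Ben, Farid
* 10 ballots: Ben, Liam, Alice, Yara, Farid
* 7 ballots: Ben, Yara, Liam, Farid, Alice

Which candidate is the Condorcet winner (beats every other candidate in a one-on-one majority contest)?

Alice

Alice vs Liam: 23–22
Alice vs Farid: 33–12
Alice vs Yara: 25–20
Alice vs Ben: 28–17
Alice beats every other candidate.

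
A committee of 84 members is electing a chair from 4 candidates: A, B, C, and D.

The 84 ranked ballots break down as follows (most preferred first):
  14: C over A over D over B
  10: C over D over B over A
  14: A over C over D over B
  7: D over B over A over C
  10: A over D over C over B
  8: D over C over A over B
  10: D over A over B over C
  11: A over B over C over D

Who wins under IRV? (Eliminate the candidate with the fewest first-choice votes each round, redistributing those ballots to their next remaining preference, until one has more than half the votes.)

Round 1: A 35, B 0, C 24, D 25. B eliminated.
Round 2: A 35, C 24, D 25. C eliminated.
Round 3: A 49, D 35. A has a majority (≥43).

A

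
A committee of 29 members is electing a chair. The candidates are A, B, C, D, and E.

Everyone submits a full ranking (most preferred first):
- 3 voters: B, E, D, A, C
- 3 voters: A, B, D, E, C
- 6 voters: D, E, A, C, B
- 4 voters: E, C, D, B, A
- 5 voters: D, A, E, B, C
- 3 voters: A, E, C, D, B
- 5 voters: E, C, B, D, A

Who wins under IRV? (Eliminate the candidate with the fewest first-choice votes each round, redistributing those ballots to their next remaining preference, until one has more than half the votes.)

Round 1: A 6, B 3, C 0, D 11, E 9. C eliminated.
Round 2: A 6, B 3, D 11, E 9. B eliminated.
Round 3: A 6, D 11, E 12. A eliminated.
Round 4: D 14, E 15. E has a majority (≥15).

E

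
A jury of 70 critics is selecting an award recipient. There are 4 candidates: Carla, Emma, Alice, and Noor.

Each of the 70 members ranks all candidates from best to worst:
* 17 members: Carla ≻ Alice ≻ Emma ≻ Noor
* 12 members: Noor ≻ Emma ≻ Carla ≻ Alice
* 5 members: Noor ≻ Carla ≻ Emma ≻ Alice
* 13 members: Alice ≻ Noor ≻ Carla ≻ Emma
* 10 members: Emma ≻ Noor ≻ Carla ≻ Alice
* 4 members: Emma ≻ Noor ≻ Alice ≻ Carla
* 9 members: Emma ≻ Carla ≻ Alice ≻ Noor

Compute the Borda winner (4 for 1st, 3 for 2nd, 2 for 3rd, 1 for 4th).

Emma

Carla: 17×4 + 12×2 + 5×3 + 13×2 + 10×2 + 4×1 + 9×3 = 184
Emma: 17×2 + 12×3 + 5×2 + 13×1 + 10×4 + 4×4 + 9×4 = 185
Alice: 17×3 + 12×1 + 5×1 + 13×4 + 10×1 + 4×2 + 9×2 = 156
Noor: 17×1 + 12×4 + 5×4 + 13×3 + 10×3 + 4×3 + 9×1 = 175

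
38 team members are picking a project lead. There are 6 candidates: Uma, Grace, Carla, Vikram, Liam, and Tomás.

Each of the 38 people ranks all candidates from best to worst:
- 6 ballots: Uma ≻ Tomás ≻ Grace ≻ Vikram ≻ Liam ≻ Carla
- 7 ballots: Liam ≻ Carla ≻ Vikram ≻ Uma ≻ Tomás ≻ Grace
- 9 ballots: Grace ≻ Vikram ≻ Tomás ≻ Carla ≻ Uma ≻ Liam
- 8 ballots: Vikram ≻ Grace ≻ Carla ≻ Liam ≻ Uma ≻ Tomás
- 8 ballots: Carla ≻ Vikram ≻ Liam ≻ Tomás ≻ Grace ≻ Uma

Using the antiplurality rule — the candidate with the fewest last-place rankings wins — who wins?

Vikram

Last-place votes: Uma 8, Grace 7, Carla 6, Vikram 0, Liam 9, Tomás 8.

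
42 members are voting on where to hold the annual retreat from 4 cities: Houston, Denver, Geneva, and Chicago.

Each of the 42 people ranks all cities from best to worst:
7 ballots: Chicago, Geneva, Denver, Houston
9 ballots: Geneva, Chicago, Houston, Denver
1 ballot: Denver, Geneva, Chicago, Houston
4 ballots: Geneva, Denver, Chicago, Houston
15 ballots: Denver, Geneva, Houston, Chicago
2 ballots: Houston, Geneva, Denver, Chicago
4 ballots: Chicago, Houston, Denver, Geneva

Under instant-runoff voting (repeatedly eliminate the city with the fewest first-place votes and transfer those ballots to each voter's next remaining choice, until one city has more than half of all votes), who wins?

Round 1: Houston 2, Denver 16, Geneva 13, Chicago 11. Houston eliminated.
Round 2: Denver 16, Geneva 15, Chicago 11. Chicago eliminated.
Round 3: Denver 20, Geneva 22. Geneva has a majority (≥22).

Geneva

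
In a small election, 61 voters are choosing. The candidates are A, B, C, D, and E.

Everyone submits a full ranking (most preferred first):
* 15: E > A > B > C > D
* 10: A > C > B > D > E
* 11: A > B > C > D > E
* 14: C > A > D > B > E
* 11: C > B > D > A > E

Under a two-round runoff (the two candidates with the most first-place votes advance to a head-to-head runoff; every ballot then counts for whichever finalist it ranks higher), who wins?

Round 1 first-place votes: A 21, B 0, C 25, D 0, E 15. C and A advance.
Runoff: C is ranked above A on 25 ballots, A above C on 36.

A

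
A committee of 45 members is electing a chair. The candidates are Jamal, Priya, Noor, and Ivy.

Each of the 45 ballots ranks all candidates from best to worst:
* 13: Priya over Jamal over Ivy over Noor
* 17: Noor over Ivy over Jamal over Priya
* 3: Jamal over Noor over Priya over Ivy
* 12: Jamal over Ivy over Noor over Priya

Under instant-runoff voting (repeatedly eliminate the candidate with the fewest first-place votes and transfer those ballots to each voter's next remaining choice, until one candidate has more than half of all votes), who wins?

Round 1: Jamal 15, Priya 13, Noor 17, Ivy 0. Ivy eliminated.
Round 2: Jamal 15, Priya 13, Noor 17. Priya eliminated.
Round 3: Jamal 28, Noor 17. Jamal has a majority (≥23).

Jamal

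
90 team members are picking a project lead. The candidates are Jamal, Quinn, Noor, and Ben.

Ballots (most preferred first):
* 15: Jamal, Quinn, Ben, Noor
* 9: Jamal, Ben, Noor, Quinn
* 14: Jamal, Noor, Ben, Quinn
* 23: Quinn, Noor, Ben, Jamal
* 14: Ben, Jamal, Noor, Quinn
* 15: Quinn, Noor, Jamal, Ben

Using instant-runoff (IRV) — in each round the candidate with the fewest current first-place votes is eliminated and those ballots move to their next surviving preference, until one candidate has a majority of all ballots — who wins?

Round 1: Jamal 38, Quinn 38, Noor 0, Ben 14. Noor eliminated.
Round 2: Jamal 38, Quinn 38, Ben 14. Ben eliminated.
Round 3: Jamal 52, Quinn 38. Jamal has a majority (≥46).

Jamal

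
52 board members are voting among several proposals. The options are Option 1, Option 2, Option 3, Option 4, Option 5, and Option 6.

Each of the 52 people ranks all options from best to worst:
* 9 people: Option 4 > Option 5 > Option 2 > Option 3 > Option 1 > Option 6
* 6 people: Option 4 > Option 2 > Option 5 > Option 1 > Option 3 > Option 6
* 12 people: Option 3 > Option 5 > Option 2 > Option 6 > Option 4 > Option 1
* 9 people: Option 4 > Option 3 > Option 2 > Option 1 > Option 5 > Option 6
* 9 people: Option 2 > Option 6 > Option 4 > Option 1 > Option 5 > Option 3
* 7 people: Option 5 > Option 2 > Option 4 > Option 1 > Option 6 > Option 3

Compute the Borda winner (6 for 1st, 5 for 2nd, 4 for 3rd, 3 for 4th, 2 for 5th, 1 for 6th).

Option 2

Option 1: 9×2 + 6×3 + 12×1 + 9×3 + 9×3 + 7×3 = 123
Option 2: 9×4 + 6×5 + 12×4 + 9×4 + 9×6 + 7×5 = 239
Option 3: 9×3 + 6×2 + 12×6 + 9×5 + 9×1 + 7×1 = 172
Option 4: 9×6 + 6×6 + 12×2 + 9×6 + 9×4 + 7×4 = 232
Option 5: 9×5 + 6×4 + 12×5 + 9×2 + 9×2 + 7×6 = 207
Option 6: 9×1 + 6×1 + 12×3 + 9×1 + 9×5 + 7×2 = 119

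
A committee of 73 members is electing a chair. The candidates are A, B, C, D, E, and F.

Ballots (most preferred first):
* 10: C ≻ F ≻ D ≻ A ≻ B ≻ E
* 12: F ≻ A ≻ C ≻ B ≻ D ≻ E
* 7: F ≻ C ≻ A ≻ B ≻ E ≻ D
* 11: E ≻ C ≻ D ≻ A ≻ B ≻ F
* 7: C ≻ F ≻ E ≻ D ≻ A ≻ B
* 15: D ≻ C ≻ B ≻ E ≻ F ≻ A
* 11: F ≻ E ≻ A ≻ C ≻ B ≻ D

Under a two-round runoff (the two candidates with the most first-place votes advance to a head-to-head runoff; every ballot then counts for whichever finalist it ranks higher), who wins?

C

Round 1 first-place votes: A 0, B 0, C 17, D 15, E 11, F 30. F and C advance.
Runoff: F is ranked above C on 30 ballots, C above F on 43.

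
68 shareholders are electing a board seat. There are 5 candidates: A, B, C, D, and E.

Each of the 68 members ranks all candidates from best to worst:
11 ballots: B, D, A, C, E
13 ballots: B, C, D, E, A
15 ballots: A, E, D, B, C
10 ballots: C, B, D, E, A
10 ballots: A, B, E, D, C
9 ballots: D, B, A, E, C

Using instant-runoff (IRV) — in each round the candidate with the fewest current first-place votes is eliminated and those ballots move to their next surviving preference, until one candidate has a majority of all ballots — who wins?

B

Round 1: A 25, B 24, C 10, D 9, E 0. E eliminated.
Round 2: A 25, B 24, C 10, D 9. D eliminated.
Round 3: A 25, B 33, C 10. C eliminated.
Round 4: A 25, B 43. B has a majority (≥35).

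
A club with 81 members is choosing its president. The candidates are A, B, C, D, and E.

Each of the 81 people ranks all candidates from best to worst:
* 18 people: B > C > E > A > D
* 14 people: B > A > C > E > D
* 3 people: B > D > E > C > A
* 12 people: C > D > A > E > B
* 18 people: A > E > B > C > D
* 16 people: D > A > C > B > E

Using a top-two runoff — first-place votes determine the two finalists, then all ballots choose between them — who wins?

Round 1 first-place votes: A 18, B 35, C 12, D 16, E 0. B and A advance.
Runoff: B is ranked above A on 35 ballots, A above B on 46.

A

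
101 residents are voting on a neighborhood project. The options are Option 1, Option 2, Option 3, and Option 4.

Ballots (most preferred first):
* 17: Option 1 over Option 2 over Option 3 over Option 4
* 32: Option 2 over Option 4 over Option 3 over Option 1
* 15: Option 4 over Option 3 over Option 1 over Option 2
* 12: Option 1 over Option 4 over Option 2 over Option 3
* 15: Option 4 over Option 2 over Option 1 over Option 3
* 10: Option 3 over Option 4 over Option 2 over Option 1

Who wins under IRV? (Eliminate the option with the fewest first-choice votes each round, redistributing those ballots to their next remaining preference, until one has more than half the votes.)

Option 4

Round 1: Option 1 29, Option 2 32, Option 3 10, Option 4 30. Option 3 eliminated.
Round 2: Option 1 29, Option 2 32, Option 4 40. Option 1 eliminated.
Round 3: Option 2 49, Option 4 52. Option 4 has a majority (≥51).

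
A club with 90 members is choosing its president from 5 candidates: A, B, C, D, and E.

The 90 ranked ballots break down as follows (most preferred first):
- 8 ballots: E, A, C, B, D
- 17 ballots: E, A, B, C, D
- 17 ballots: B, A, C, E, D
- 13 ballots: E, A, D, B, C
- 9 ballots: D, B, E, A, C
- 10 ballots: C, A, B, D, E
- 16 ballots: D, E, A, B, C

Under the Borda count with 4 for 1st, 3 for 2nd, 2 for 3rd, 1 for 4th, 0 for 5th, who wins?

A

A: 8×3 + 17×3 + 17×3 + 13×3 + 9×1 + 10×3 + 16×2 = 236
B: 8×1 + 17×2 + 17×4 + 13×1 + 9×3 + 10×2 + 16×1 = 186
C: 8×2 + 17×1 + 17×2 + 13×0 + 9×0 + 10×4 + 16×0 = 107
D: 8×0 + 17×0 + 17×0 + 13×2 + 9×4 + 10×1 + 16×4 = 136
E: 8×4 + 17×4 + 17×1 + 13×4 + 9×2 + 10×0 + 16×3 = 235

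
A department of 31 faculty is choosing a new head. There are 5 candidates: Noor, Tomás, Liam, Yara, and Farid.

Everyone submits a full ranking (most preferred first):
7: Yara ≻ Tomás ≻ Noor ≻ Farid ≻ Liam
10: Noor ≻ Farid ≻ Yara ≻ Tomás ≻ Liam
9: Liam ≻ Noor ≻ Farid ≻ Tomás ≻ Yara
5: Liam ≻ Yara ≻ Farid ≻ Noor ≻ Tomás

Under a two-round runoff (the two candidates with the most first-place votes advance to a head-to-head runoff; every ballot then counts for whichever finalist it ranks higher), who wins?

Round 1 first-place votes: Noor 10, Tomás 0, Liam 14, Yara 7, Farid 0. Liam and Noor advance.
Runoff: Liam is ranked above Noor on 14 ballots, Noor above Liam on 17.

Noor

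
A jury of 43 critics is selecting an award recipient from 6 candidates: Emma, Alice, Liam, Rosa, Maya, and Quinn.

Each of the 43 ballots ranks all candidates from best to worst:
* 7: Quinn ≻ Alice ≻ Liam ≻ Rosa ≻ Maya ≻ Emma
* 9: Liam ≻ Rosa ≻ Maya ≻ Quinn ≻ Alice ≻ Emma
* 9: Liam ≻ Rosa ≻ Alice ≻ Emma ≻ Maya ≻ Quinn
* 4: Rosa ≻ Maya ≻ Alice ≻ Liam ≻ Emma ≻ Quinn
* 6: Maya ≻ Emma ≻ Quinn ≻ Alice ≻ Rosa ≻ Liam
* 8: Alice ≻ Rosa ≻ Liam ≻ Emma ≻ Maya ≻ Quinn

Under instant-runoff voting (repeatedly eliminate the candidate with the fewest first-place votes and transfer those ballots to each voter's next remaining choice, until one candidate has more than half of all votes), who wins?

Round 1: Emma 0, Alice 8, Liam 18, Rosa 4, Maya 6, Quinn 7. Emma eliminated.
Round 2: Alice 8, Liam 18, Rosa 4, Maya 6, Quinn 7. Rosa eliminated.
Round 3: Alice 8, Liam 18, Maya 10, Quinn 7. Quinn eliminated.
Round 4: Alice 15, Liam 18, Maya 10. Maya eliminated.
Round 5: Alice 25, Liam 18. Alice has a majority (≥22).

Alice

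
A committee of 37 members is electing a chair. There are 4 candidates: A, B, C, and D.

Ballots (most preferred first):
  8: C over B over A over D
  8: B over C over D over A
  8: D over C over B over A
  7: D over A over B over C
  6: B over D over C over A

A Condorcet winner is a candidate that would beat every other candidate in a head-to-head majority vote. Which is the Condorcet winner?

B vs A: 30–7
B vs C: 21–16
B vs D: 22–15
B beats every other candidate.

B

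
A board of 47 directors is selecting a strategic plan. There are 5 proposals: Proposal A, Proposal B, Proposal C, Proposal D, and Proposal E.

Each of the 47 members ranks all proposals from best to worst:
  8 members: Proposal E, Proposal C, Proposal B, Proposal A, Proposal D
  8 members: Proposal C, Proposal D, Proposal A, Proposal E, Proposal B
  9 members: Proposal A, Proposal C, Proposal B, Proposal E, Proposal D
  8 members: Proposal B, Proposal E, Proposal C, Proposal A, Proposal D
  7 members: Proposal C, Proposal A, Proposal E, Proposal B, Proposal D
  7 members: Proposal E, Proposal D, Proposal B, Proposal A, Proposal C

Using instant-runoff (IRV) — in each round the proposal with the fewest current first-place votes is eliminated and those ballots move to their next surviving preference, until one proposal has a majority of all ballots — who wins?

Round 1: Proposal A 9, Proposal B 8, Proposal C 15, Proposal D 0, Proposal E 15. Proposal D eliminated.
Round 2: Proposal A 9, Proposal B 8, Proposal C 15, Proposal E 15. Proposal B eliminated.
Round 3: Proposal A 9, Proposal C 15, Proposal E 23. Proposal A eliminated.
Round 4: Proposal C 24, Proposal E 23. Proposal C has a majority (≥24).

Proposal C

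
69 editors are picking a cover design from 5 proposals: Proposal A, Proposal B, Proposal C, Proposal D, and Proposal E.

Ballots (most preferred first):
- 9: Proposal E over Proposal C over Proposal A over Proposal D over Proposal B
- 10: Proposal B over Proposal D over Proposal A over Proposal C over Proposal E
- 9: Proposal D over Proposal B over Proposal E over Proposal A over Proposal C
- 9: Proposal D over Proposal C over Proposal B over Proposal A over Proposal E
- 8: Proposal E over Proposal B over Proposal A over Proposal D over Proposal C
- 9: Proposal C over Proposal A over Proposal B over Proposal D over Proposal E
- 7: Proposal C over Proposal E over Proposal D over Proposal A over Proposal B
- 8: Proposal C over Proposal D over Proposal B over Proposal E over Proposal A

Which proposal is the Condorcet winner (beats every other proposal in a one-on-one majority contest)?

Proposal D vs Proposal A: 43–26
Proposal D vs Proposal B: 42–27
Proposal D vs Proposal C: 36–33
Proposal D vs Proposal E: 45–24
Proposal D beats every other proposal.

Proposal D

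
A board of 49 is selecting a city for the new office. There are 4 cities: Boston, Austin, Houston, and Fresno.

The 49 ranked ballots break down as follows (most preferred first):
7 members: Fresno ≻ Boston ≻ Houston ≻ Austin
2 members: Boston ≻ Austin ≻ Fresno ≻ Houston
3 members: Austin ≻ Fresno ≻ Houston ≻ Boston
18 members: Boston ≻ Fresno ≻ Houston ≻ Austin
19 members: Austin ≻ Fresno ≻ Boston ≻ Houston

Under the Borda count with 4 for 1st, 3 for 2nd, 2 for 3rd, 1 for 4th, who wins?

Boston: 7×3 + 2×4 + 3×1 + 18×4 + 19×2 = 142
Austin: 7×1 + 2×3 + 3×4 + 18×1 + 19×4 = 119
Houston: 7×2 + 2×1 + 3×2 + 18×2 + 19×1 = 77
Fresno: 7×4 + 2×2 + 3×3 + 18×3 + 19×3 = 152

Fresno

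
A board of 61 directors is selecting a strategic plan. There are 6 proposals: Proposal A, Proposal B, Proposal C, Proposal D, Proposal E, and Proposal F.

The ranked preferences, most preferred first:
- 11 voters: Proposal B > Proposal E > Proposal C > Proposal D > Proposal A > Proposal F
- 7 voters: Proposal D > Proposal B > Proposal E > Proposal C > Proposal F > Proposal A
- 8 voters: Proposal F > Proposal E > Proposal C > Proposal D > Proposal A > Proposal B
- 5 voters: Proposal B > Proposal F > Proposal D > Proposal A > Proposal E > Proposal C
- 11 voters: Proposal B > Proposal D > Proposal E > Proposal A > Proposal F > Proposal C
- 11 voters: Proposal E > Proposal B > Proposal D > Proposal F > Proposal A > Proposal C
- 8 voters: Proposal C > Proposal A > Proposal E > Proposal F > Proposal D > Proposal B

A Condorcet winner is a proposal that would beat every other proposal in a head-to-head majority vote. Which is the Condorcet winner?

Proposal B

Proposal B vs Proposal A: 45–16
Proposal B vs Proposal C: 45–16
Proposal B vs Proposal D: 38–23
Proposal B vs Proposal E: 34–27
Proposal B vs Proposal F: 45–16
Proposal B beats every other proposal.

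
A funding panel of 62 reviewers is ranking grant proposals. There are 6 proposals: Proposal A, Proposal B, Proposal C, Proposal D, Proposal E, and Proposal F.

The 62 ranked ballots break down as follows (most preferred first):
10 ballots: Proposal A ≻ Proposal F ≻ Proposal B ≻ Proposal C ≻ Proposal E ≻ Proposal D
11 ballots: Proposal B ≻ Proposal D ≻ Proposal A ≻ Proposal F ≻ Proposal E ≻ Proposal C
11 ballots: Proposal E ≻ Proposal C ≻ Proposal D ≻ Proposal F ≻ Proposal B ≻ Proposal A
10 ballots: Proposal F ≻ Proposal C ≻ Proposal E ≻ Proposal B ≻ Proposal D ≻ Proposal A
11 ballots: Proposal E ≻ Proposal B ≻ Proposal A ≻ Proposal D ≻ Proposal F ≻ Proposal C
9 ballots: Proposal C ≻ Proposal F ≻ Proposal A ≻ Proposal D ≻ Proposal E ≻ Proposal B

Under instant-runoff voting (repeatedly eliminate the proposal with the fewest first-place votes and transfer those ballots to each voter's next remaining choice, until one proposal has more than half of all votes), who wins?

Proposal F

Round 1: Proposal A 10, Proposal B 11, Proposal C 9, Proposal D 0, Proposal E 22, Proposal F 10. Proposal D eliminated.
Round 2: Proposal A 10, Proposal B 11, Proposal C 9, Proposal E 22, Proposal F 10. Proposal C eliminated.
Round 3: Proposal A 10, Proposal B 11, Proposal E 22, Proposal F 19. Proposal A eliminated.
Round 4: Proposal B 11, Proposal E 22, Proposal F 29. Proposal B eliminated.
Round 5: Proposal E 22, Proposal F 40. Proposal F has a majority (≥32).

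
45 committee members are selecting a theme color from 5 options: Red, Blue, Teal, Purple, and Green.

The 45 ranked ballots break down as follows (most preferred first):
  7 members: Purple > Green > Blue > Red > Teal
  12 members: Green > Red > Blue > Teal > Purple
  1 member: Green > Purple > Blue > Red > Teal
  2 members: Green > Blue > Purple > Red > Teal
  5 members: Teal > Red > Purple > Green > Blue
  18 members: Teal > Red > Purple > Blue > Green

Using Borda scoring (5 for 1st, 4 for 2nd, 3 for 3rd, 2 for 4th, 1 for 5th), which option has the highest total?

Red

Red: 7×2 + 12×4 + 1×2 + 2×2 + 5×4 + 18×4 = 160
Blue: 7×3 + 12×3 + 1×3 + 2×4 + 5×1 + 18×2 = 109
Teal: 7×1 + 12×2 + 1×1 + 2×1 + 5×5 + 18×5 = 149
Purple: 7×5 + 12×1 + 1×4 + 2×3 + 5×3 + 18×3 = 126
Green: 7×4 + 12×5 + 1×5 + 2×5 + 5×2 + 18×1 = 131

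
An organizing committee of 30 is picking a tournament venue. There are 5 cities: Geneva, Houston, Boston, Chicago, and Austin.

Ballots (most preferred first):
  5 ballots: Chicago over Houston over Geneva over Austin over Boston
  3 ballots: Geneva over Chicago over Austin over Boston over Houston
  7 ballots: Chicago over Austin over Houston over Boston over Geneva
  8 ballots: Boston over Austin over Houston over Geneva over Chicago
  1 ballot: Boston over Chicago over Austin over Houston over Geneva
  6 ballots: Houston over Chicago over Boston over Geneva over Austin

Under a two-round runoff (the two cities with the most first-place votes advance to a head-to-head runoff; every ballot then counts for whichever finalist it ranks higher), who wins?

Chicago

Round 1 first-place votes: Geneva 3, Houston 6, Boston 9, Chicago 12, Austin 0. Chicago and Boston advance.
Runoff: Chicago is ranked above Boston on 21 ballots, Boston above Chicago on 9.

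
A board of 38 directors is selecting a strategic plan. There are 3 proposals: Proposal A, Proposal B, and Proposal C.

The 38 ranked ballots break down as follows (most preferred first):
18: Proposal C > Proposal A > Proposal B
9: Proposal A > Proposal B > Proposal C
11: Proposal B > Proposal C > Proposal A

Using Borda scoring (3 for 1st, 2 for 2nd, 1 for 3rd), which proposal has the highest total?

Proposal A: 18×2 + 9×3 + 11×1 = 74
Proposal B: 18×1 + 9×2 + 11×3 = 69
Proposal C: 18×3 + 9×1 + 11×2 = 85

Proposal C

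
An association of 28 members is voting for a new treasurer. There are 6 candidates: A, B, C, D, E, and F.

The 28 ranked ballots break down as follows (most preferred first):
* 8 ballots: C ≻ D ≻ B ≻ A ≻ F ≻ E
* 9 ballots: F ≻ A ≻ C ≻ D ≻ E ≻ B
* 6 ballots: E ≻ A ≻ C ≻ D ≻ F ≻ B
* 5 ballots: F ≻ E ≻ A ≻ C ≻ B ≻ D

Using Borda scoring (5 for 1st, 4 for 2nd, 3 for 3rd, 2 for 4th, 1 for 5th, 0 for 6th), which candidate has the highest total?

A: 8×2 + 9×4 + 6×4 + 5×3 = 91
B: 8×3 + 9×0 + 6×0 + 5×1 = 29
C: 8×5 + 9×3 + 6×3 + 5×2 = 95
D: 8×4 + 9×2 + 6×2 + 5×0 = 62
E: 8×0 + 9×1 + 6×5 + 5×4 = 59
F: 8×1 + 9×5 + 6×1 + 5×5 = 84

C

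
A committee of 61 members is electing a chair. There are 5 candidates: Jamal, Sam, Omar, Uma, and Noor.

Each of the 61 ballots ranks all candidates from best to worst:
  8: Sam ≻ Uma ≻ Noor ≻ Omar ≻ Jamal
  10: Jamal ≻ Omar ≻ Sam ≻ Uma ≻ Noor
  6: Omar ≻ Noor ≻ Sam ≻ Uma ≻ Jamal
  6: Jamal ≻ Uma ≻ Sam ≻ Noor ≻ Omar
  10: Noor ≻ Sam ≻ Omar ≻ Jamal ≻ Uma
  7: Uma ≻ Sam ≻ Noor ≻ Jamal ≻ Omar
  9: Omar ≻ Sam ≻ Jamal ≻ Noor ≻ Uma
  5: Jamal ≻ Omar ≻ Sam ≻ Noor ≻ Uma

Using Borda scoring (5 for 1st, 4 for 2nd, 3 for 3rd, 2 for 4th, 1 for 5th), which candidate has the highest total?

Jamal: 8×1 + 10×5 + 6×1 + 6×5 + 10×2 + 7×2 + 9×3 + 5×5 = 180
Sam: 8×5 + 10×3 + 6×3 + 6×3 + 10×4 + 7×4 + 9×4 + 5×3 = 225
Omar: 8×2 + 10×4 + 6×5 + 6×1 + 10×3 + 7×1 + 9×5 + 5×4 = 194
Uma: 8×4 + 10×2 + 6×2 + 6×4 + 10×1 + 7×5 + 9×1 + 5×1 = 147
Noor: 8×3 + 10×1 + 6×4 + 6×2 + 10×5 + 7×3 + 9×2 + 5×2 = 169

Sam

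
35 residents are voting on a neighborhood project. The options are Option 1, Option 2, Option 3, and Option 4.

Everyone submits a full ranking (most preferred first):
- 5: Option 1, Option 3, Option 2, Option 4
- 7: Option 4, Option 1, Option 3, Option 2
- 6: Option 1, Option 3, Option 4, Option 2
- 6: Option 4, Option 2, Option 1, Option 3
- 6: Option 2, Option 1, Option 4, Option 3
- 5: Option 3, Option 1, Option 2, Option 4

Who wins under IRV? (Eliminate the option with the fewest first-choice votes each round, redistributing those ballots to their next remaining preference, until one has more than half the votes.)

Round 1: Option 1 11, Option 2 6, Option 3 5, Option 4 13. Option 3 eliminated.
Round 2: Option 1 16, Option 2 6, Option 4 13. Option 2 eliminated.
Round 3: Option 1 22, Option 4 13. Option 1 has a majority (≥18).

Option 1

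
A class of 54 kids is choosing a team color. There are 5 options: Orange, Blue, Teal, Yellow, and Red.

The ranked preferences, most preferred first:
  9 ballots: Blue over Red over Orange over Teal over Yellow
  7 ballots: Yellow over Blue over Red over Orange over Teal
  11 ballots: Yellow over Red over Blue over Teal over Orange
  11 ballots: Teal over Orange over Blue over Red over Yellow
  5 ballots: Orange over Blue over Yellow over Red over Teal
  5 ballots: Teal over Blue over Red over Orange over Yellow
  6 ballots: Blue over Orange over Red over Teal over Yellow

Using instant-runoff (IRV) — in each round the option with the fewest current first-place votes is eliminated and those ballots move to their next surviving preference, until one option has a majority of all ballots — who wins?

Round 1: Orange 5, Blue 15, Teal 16, Yellow 18, Red 0. Red eliminated.
Round 2: Orange 5, Blue 15, Teal 16, Yellow 18. Orange eliminated.
Round 3: Blue 20, Teal 16, Yellow 18. Teal eliminated.
Round 4: Blue 36, Yellow 18. Blue has a majority (≥28).

Blue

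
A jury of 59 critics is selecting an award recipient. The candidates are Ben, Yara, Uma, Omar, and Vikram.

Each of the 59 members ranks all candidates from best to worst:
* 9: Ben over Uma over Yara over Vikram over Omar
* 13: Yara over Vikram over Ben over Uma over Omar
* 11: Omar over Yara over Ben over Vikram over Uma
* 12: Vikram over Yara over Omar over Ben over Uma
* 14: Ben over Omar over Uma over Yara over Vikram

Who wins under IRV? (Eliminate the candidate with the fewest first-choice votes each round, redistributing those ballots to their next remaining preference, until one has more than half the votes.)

Round 1: Ben 23, Yara 13, Uma 0, Omar 11, Vikram 12. Uma eliminated.
Round 2: Ben 23, Yara 13, Omar 11, Vikram 12. Omar eliminated.
Round 3: Ben 23, Yara 24, Vikram 12. Vikram eliminated.
Round 4: Ben 23, Yara 36. Yara has a majority (≥30).

Yara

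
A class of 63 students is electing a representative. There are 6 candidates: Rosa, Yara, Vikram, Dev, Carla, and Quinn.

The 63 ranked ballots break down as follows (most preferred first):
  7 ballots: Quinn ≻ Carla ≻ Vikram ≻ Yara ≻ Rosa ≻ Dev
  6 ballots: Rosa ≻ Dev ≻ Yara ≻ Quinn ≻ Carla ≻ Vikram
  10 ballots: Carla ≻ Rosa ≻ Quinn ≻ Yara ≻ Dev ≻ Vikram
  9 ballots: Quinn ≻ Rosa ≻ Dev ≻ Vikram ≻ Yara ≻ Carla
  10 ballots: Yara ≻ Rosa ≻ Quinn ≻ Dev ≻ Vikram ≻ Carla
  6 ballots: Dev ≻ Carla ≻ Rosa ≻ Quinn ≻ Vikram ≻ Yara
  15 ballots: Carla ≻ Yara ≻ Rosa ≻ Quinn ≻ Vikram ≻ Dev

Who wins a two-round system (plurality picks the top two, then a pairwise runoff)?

Quinn

Round 1 first-place votes: Rosa 6, Yara 10, Vikram 0, Dev 6, Carla 25, Quinn 16. Carla and Quinn advance.
Runoff: Carla is ranked above Quinn on 31 ballots, Quinn above Carla on 32.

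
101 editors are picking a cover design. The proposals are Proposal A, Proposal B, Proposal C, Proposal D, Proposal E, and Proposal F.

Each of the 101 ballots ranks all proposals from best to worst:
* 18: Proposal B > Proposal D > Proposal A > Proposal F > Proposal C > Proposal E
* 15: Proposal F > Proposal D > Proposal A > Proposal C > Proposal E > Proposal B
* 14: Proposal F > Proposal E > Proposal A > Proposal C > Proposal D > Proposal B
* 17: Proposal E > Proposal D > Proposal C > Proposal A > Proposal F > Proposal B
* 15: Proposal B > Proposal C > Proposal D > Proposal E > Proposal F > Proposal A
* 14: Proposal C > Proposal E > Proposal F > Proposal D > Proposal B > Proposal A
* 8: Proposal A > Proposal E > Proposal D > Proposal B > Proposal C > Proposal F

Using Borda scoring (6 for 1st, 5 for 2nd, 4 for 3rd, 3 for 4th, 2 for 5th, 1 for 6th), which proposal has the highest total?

Proposal D

Proposal A: 18×4 + 15×4 + 14×4 + 17×3 + 15×1 + 14×1 + 8×6 = 316
Proposal B: 18×6 + 15×1 + 14×1 + 17×1 + 15×6 + 14×2 + 8×3 = 296
Proposal C: 18×2 + 15×3 + 14×3 + 17×4 + 15×5 + 14×6 + 8×2 = 366
Proposal D: 18×5 + 15×5 + 14×2 + 17×5 + 15×4 + 14×3 + 8×4 = 412
Proposal E: 18×1 + 15×2 + 14×5 + 17×6 + 15×3 + 14×5 + 8×5 = 375
Proposal F: 18×3 + 15×6 + 14×6 + 17×2 + 15×2 + 14×4 + 8×1 = 356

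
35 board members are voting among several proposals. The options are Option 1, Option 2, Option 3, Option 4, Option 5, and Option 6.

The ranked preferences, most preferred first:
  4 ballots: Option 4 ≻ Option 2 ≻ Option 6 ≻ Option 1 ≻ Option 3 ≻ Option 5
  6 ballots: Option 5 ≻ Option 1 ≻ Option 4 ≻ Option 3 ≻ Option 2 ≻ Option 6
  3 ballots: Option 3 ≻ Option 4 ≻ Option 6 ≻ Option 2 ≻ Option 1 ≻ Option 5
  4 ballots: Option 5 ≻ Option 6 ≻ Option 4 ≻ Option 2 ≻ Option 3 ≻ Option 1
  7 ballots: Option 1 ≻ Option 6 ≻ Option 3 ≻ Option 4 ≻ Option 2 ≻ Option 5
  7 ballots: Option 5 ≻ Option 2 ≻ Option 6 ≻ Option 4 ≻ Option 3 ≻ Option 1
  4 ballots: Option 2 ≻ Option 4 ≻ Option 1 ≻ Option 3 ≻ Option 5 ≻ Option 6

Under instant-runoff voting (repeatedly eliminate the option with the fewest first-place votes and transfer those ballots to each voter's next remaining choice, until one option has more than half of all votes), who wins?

Option 4

Round 1: Option 1 7, Option 2 4, Option 3 3, Option 4 4, Option 5 17, Option 6 0. Option 6 eliminated.
Round 2: Option 1 7, Option 2 4, Option 3 3, Option 4 4, Option 5 17. Option 3 eliminated.
Round 3: Option 1 7, Option 2 4, Option 4 7, Option 5 17. Option 2 eliminated.
Round 4: Option 1 7, Option 4 11, Option 5 17. Option 1 eliminated.
Round 5: Option 4 18, Option 5 17. Option 4 has a majority (≥18).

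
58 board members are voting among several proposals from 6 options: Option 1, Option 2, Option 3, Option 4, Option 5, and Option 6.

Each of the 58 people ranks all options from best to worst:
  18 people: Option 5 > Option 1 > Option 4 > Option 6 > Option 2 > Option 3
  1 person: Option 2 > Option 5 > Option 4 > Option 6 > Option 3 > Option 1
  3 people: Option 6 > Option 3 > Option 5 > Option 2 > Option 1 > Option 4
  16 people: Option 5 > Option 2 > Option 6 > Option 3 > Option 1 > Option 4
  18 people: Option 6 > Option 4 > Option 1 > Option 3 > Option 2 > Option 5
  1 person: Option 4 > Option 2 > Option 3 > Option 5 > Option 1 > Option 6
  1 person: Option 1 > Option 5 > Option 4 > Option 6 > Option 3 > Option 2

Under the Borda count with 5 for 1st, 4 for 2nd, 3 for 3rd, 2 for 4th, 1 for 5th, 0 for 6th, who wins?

Option 1: 18×4 + 1×0 + 3×1 + 16×1 + 18×3 + 1×1 + 1×5 = 151
Option 2: 18×1 + 1×5 + 3×2 + 16×4 + 18×1 + 1×4 + 1×0 = 115
Option 3: 18×0 + 1×1 + 3×4 + 16×2 + 18×2 + 1×3 + 1×1 = 85
Option 4: 18×3 + 1×3 + 3×0 + 16×0 + 18×4 + 1×5 + 1×3 = 137
Option 5: 18×5 + 1×4 + 3×3 + 16×5 + 18×0 + 1×2 + 1×4 = 189
Option 6: 18×2 + 1×2 + 3×5 + 16×3 + 18×5 + 1×0 + 1×2 = 193

Option 6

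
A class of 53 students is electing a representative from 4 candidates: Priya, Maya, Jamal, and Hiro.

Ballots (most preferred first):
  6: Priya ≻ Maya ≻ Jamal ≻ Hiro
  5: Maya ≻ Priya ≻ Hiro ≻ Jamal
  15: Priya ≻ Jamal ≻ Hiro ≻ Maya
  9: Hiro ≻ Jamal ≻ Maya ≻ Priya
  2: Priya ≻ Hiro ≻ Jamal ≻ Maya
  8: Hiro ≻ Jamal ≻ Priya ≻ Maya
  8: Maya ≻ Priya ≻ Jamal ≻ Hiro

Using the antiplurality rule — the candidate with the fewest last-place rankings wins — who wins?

Last-place votes: Priya 9, Maya 25, Jamal 5, Hiro 14.

Jamal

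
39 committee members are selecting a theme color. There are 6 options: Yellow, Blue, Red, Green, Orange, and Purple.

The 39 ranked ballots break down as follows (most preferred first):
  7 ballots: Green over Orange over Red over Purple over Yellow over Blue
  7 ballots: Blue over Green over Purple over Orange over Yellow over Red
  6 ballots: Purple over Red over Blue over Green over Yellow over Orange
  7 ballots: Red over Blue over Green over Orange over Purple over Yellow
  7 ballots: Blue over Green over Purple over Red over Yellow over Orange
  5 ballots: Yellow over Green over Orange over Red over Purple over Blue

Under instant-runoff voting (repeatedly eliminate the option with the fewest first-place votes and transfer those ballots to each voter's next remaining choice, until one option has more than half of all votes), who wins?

Round 1: Yellow 5, Blue 14, Red 7, Green 7, Orange 0, Purple 6. Orange eliminated.
Round 2: Yellow 5, Blue 14, Red 7, Green 7, Purple 6. Yellow eliminated.
Round 3: Blue 14, Red 7, Green 12, Purple 6. Purple eliminated.
Round 4: Blue 14, Red 13, Green 12. Green eliminated.
Round 5: Blue 14, Red 25. Red has a majority (≥20).

Red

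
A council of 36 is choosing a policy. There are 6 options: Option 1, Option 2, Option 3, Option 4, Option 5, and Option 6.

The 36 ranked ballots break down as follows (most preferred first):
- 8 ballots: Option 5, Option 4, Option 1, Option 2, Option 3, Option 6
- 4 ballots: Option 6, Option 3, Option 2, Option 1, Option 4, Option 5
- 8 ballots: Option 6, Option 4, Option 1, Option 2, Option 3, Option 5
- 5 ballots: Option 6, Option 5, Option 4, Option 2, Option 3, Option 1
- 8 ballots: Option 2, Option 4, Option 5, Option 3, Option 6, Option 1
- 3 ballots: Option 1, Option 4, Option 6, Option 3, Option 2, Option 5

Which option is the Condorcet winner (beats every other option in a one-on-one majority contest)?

Option 4 vs Option 1: 29–7
Option 4 vs Option 2: 24–12
Option 4 vs Option 3: 32–4
Option 4 vs Option 5: 23–13
Option 4 vs Option 6: 19–17
Option 4 beats every other option.

Option 4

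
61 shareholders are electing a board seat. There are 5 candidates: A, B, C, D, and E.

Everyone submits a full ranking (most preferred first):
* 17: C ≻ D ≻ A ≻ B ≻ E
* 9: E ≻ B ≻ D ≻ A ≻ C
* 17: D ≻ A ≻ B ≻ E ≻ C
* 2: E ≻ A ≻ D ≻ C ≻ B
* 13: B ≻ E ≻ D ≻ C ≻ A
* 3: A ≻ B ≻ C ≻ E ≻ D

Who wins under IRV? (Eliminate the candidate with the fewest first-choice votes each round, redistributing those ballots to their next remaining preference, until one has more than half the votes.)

D

Round 1: A 3, B 13, C 17, D 17, E 11. A eliminated.
Round 2: B 16, C 17, D 17, E 11. E eliminated.
Round 3: B 25, C 17, D 19. C eliminated.
Round 4: B 25, D 36. D has a majority (≥31).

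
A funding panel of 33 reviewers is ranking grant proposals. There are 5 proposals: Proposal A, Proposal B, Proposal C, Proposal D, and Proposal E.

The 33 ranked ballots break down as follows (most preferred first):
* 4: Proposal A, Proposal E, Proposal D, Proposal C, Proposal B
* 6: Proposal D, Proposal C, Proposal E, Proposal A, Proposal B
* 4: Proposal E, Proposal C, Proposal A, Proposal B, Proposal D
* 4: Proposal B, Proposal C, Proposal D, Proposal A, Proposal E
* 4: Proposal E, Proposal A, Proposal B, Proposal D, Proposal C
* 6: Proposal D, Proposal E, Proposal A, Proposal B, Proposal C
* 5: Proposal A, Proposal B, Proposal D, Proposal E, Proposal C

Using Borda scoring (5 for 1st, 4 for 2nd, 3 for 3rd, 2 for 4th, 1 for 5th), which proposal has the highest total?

Proposal E

Proposal A: 4×5 + 6×2 + 4×3 + 4×2 + 4×4 + 6×3 + 5×5 = 111
Proposal B: 4×1 + 6×1 + 4×2 + 4×5 + 4×3 + 6×2 + 5×4 = 82
Proposal C: 4×2 + 6×4 + 4×4 + 4×4 + 4×1 + 6×1 + 5×1 = 79
Proposal D: 4×3 + 6×5 + 4×1 + 4×3 + 4×2 + 6×5 + 5×3 = 111
Proposal E: 4×4 + 6×3 + 4×5 + 4×1 + 4×5 + 6×4 + 5×2 = 112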